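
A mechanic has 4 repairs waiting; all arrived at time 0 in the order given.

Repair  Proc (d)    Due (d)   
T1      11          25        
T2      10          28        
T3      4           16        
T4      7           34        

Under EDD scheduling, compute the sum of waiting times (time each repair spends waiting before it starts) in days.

EDD (increasing due date): T3 T1 T2 T4.
T3: waits 0, runs 0→4
T1: waits 4, runs 4→15
T2: waits 15, runs 15→25
T4: waits 25, runs 25→32
Sum = 0+4+15+25 = 44.

44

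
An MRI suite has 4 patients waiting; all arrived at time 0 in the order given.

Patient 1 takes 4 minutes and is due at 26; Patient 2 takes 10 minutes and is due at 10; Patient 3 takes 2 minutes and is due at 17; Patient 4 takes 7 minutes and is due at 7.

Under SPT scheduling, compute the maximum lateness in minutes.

13

SPT (increasing processing time): Patient 3 Patient 1 Patient 4 Patient 2.
Patient 3: 0→2, due 17, lateness -15
Patient 1: 2→6, due 26, lateness -20
Patient 4: 6→13, due 7, lateness 6
Patient 2: 13→23, due 10, lateness 13
Maximum = 13.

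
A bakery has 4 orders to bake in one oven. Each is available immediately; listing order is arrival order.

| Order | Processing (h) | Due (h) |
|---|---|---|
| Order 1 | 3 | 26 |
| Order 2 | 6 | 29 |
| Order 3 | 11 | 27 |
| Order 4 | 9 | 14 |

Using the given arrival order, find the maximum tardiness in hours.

15

FIFO (arrival order): Order 1 Order 2 Order 3 Order 4.
Order 1: 0→3, due 26, tardiness 0
Order 2: 3→9, due 29, tardiness 0
Order 3: 9→20, due 27, tardiness 0
Order 4: 20→29, due 14, tardiness 15
Maximum = 15.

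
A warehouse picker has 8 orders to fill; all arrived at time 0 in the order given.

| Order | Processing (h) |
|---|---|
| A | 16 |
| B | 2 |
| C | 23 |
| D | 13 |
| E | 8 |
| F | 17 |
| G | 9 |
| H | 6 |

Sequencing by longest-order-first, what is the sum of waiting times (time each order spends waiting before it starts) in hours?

LPT (decreasing processing time): C F A D G E H B.
C: waits 0, runs 0→23
F: waits 23, runs 23→40
A: waits 40, runs 40→56
D: waits 56, runs 56→69
G: waits 69, runs 69→78
E: waits 78, runs 78→86
H: waits 86, runs 86→92
B: waits 92, runs 92→94
Sum = 0+23+40+56+69+78+86+92 = 444.

444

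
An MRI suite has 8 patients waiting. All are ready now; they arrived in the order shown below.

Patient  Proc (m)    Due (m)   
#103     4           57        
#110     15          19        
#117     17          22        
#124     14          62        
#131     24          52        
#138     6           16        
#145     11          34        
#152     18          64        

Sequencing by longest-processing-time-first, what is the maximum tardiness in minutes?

LPT (decreasing processing time): #131 #152 #117 #110 #124 #145 #138 #103.
#131: 0→24, due 52, tardiness 0
#152: 24→42, due 64, tardiness 0
#117: 42→59, due 22, tardiness 37
#110: 59→74, due 19, tardiness 55
#124: 74→88, due 62, tardiness 26
#145: 88→99, due 34, tardiness 65
#138: 99→105, due 16, tardiness 89
#103: 105→109, due 57, tardiness 52
Maximum = 89.

89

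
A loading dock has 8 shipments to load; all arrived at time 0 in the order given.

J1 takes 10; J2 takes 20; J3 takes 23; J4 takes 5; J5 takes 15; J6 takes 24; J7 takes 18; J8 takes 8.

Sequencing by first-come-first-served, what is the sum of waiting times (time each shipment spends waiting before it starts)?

436

FIFO (arrival order): J1 J2 J3 J4 J5 J6 J7 J8.
J1: waits 0, runs 0→10
J2: waits 10, runs 10→30
J3: waits 30, runs 30→53
J4: waits 53, runs 53→58
J5: waits 58, runs 58→73
J6: waits 73, runs 73→97
J7: waits 97, runs 97→115
J8: waits 115, runs 115→123
Sum = 0+10+30+53+58+73+97+115 = 436.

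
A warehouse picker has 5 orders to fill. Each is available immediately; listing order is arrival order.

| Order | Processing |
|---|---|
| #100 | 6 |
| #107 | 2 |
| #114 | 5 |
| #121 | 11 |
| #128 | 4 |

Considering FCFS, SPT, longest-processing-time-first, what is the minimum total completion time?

FIFO (arrival order): #100 #107 #114 #121 #128.
#100: 0→6
#107: 6→8
#114: 8→13
#121: 13→24
#128: 24→28
Sum = 6+8+13+24+28 = 79.
SPT (increasing processing time): #107 #128 #114 #100 #121.
#107: 0→2
#128: 2→6
#114: 6→11
#100: 11→17
#121: 17→28
Sum = 2+6+11+17+28 = 64.
LPT (decreasing processing time): #121 #100 #114 #128 #107.
#121: 0→11
#100: 11→17
#114: 17→22
#128: 22→26
#107: 26→28
Sum = 11+17+22+26+28 = 104.
FIFO 79, SPT 64, LPT 104 → minimum 64.

64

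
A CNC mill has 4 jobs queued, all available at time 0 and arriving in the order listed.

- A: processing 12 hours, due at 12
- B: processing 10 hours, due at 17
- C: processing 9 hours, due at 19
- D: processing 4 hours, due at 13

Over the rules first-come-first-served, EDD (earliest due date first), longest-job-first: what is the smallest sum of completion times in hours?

89

FIFO (arrival order): A B C D.
A: 0→12
B: 12→22
C: 22→31
D: 31→35
Sum = 12+22+31+35 = 100.
EDD (increasing due date): A D B C.
A: 0→12
D: 12→16
B: 16→26
C: 26→35
Sum = 12+16+26+35 = 89.
LPT (decreasing processing time): A B C D.
A: 0→12
B: 12→22
C: 22→31
D: 31→35
Sum = 12+22+31+35 = 100.
FIFO 100, EDD 89, LPT 100 → minimum 89.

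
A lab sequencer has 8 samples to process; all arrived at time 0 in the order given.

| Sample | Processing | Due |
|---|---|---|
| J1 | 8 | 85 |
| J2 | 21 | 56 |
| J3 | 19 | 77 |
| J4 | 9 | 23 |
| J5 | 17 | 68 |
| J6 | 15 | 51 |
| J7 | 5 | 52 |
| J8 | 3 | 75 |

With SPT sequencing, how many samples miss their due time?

SPT (increasing processing time): J8 J7 J1 J4 J6 J5 J3 J2.
J8: 0→3, due 75, tardiness 0
J7: 3→8, due 52, tardiness 0
J1: 8→16, due 85, tardiness 0
J4: 16→25, due 23, tardiness 2
J6: 25→40, due 51, tardiness 0
J5: 40→57, due 68, tardiness 0
J3: 57→76, due 77, tardiness 0
J2: 76→97, due 56, tardiness 41
Late samples: 2.

2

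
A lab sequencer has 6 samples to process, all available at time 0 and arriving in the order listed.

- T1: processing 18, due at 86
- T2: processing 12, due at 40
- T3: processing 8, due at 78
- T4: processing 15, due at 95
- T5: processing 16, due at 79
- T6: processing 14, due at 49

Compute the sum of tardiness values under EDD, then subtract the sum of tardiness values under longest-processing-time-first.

EDD (increasing due date): T2 T6 T3 T5 T1 T4.
T2: 0→12, due 40, tardiness 0
T6: 12→26, due 49, tardiness 0
T3: 26→34, due 78, tardiness 0
T5: 34→50, due 79, tardiness 0
T1: 50→68, due 86, tardiness 0
T4: 68→83, due 95, tardiness 0
Sum = 0+0+0+0+0+0 = 0.
LPT (decreasing processing time): T1 T5 T4 T6 T2 T3.
T1: 0→18, due 86, tardiness 0
T5: 18→34, due 79, tardiness 0
T4: 34→49, due 95, tardiness 0
T6: 49→63, due 49, tardiness 14
T2: 63→75, due 40, tardiness 35
T3: 75→83, due 78, tardiness 5
Sum = 0+0+0+14+35+5 = 54.
Difference = 0 − 54 = -54.

-54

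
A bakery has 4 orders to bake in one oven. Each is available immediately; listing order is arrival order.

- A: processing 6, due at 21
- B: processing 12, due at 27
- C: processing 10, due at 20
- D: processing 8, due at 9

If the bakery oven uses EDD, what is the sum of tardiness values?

12

EDD (increasing due date): D C A B.
D: 0→8, due 9, tardiness 0
C: 8→18, due 20, tardiness 0
A: 18→24, due 21, tardiness 3
B: 24→36, due 27, tardiness 9
Sum = 0+0+3+9 = 12.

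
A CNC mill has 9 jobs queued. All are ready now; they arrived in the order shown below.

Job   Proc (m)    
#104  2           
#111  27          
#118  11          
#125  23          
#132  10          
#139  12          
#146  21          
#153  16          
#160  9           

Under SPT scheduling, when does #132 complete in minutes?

SPT (increasing processing time): #104 #160 #132 #118 #139 #153 #146 #125 #111.
#104: 0→2
#160: 2→11
#132: 11→21

21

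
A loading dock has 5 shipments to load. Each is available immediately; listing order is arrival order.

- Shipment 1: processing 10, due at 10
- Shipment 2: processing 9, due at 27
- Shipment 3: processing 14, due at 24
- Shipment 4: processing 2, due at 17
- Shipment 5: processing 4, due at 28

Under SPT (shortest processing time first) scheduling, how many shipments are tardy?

2

SPT (increasing processing time): Shipment 4 Shipment 5 Shipment 2 Shipment 1 Shipment 3.
Shipment 4: 0→2, due 17, tardiness 0
Shipment 5: 2→6, due 28, tardiness 0
Shipment 2: 6→15, due 27, tardiness 0
Shipment 1: 15→25, due 10, tardiness 15
Shipment 3: 25→39, due 24, tardiness 15
Late shipments: 2.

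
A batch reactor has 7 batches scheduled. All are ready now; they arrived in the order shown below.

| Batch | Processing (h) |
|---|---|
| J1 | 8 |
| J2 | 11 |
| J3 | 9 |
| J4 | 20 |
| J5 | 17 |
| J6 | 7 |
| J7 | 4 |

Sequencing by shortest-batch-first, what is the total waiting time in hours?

157

SPT (increasing processing time): J7 J6 J1 J3 J2 J5 J4.
J7: waits 0, runs 0→4
J6: waits 4, runs 4→11
J1: waits 11, runs 11→19
J3: waits 19, runs 19→28
J2: waits 28, runs 28→39
J5: waits 39, runs 39→56
J4: waits 56, runs 56→76
Sum = 0+4+11+19+28+39+56 = 157.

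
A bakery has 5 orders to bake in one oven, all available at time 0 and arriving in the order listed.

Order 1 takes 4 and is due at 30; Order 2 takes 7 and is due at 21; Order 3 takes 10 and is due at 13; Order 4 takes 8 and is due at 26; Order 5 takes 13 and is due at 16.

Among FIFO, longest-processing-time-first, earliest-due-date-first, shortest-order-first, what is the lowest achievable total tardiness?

37

FIFO (arrival order): Order 1 Order 2 Order 3 Order 4 Order 5.
Order 1: 0→4, due 30, tardiness 0
Order 2: 4→11, due 21, tardiness 0
Order 3: 11→21, due 13, tardiness 8
Order 4: 21→29, due 26, tardiness 3
Order 5: 29→42, due 16, tardiness 26
Sum = 0+0+8+3+26 = 37.
LPT (decreasing processing time): Order 5 Order 3 Order 4 Order 2 Order 1.
Order 5: 0→13, due 16, tardiness 0
Order 3: 13→23, due 13, tardiness 10
Order 4: 23→31, due 26, tardiness 5
Order 2: 31→38, due 21, tardiness 17
Order 1: 38→42, due 30, tardiness 12
Sum = 0+10+5+17+12 = 44.
EDD (increasing due date): Order 3 Order 5 Order 2 Order 4 Order 1.
Order 3: 0→10, due 13, tardiness 0
Order 5: 10→23, due 16, tardiness 7
Order 2: 23→30, due 21, tardiness 9
Order 4: 30→38, due 26, tardiness 12
Order 1: 38→42, due 30, tardiness 12
Sum = 0+7+9+12+12 = 40.
SPT (increasing processing time): Order 1 Order 2 Order 4 Order 3 Order 5.
Order 1: 0→4, due 30, tardiness 0
Order 2: 4→11, due 21, tardiness 0
Order 4: 11→19, due 26, tardiness 0
Order 3: 19→29, due 13, tardiness 16
Order 5: 29→42, due 16, tardiness 26
Sum = 0+0+0+16+26 = 42.
FIFO 37, LPT 44, EDD 40, SPT 42 → minimum 37.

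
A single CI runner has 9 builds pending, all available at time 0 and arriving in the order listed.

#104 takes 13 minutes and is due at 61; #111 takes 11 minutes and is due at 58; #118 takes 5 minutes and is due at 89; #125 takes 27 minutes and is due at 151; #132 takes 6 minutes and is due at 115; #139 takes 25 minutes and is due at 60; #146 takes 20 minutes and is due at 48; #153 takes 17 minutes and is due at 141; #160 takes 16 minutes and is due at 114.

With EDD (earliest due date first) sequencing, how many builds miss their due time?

1

EDD (increasing due date): #146 #111 #139 #104 #118 #160 #132 #153 #125.
#146: 0→20, due 48, tardiness 0
#111: 20→31, due 58, tardiness 0
#139: 31→56, due 60, tardiness 0
#104: 56→69, due 61, tardiness 8
#118: 69→74, due 89, tardiness 0
#160: 74→90, due 114, tardiness 0
#132: 90→96, due 115, tardiness 0
#153: 96→113, due 141, tardiness 0
#125: 113→140, due 151, tardiness 0
Late builds: 1.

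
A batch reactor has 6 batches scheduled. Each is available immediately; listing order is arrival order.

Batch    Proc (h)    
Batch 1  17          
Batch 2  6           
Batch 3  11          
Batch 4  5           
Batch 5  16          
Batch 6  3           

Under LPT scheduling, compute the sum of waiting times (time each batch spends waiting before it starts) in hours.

LPT (decreasing processing time): Batch 1 Batch 5 Batch 3 Batch 2 Batch 4 Batch 6.
Batch 1: waits 0, runs 0→17
Batch 5: waits 17, runs 17→33
Batch 3: waits 33, runs 33→44
Batch 2: waits 44, runs 44→50
Batch 4: waits 50, runs 50→55
Batch 6: waits 55, runs 55→58
Sum = 0+17+33+44+50+55 = 199.

199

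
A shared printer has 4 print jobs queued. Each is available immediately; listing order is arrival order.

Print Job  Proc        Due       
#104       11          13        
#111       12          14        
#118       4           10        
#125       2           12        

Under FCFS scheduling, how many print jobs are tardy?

3

FIFO (arrival order): #104 #111 #118 #125.
#104: 0→11, due 13, tardiness 0
#111: 11→23, due 14, tardiness 9
#118: 23→27, due 10, tardiness 17
#125: 27→29, due 12, tardiness 17
Late print jobs: 3.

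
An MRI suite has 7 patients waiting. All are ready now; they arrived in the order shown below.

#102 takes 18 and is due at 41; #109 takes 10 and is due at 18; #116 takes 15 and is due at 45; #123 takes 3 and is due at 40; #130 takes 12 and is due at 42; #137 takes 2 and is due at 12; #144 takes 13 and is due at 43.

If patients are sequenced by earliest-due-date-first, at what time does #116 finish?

73

EDD (increasing due date): #137 #109 #123 #102 #130 #144 #116.
#137: 0→2
#109: 2→12
#123: 12→15
#102: 15→33
#130: 33→45
#144: 45→58
#116: 58→73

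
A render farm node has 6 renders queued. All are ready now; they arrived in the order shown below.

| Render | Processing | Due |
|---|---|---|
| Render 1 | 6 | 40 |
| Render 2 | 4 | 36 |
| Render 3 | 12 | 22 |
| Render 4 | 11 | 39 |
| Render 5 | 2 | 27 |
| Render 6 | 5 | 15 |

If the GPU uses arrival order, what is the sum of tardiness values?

FIFO (arrival order): Render 1 Render 2 Render 3 Render 4 Render 5 Render 6.
Render 1: 0→6, due 40, tardiness 0
Render 2: 6→10, due 36, tardiness 0
Render 3: 10→22, due 22, tardiness 0
Render 4: 22→33, due 39, tardiness 0
Render 5: 33→35, due 27, tardiness 8
Render 6: 35→40, due 15, tardiness 25
Sum = 0+0+0+0+8+25 = 33.

33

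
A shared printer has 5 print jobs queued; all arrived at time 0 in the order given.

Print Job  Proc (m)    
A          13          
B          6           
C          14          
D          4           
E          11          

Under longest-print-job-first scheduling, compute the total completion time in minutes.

171

LPT (decreasing processing time): C A E B D.
C: 0→14
A: 14→27
E: 27→38
B: 38→44
D: 44→48
Sum = 14+27+38+44+48 = 171.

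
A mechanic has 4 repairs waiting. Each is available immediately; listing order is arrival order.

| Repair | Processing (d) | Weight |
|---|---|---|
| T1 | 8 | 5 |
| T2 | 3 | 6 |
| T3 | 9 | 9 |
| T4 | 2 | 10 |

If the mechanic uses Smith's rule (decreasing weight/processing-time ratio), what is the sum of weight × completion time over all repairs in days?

WSPT (decreasing weight/processing-time ratio): T4 T2 T3 T1.
T4: finishes 2, weight 10, w·C = 20
T2: finishes 5, weight 6, w·C = 30
T3: finishes 14, weight 9, w·C = 126
T1: finishes 22, weight 5, w·C = 110
Sum = 20+30+126+110 = 286.

286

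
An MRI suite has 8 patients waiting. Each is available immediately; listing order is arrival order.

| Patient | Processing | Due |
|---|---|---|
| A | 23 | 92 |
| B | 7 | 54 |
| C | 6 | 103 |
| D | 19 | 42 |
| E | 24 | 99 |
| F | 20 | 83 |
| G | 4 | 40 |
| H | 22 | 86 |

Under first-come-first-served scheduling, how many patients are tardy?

FIFO (arrival order): A B C D E F G H.
A: 0→23, due 92, tardiness 0
B: 23→30, due 54, tardiness 0
C: 30→36, due 103, tardiness 0
D: 36→55, due 42, tardiness 13
E: 55→79, due 99, tardiness 0
F: 79→99, due 83, tardiness 16
G: 99→103, due 40, tardiness 63
H: 103→125, due 86, tardiness 39
Late patients: 4.

4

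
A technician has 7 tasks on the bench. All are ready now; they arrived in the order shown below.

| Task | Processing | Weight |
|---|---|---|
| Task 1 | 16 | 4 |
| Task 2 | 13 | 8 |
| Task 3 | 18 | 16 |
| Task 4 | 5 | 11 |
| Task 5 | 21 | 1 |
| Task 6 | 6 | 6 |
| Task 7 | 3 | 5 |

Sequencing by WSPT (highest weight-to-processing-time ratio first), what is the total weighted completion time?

1377

WSPT (decreasing weight/processing-time ratio): Task 4 Task 7 Task 6 Task 3 Task 2 Task 1 Task 5.
Task 4: finishes 5, weight 11, w·C = 55
Task 7: finishes 8, weight 5, w·C = 40
Task 6: finishes 14, weight 6, w·C = 84
Task 3: finishes 32, weight 16, w·C = 512
Task 2: finishes 45, weight 8, w·C = 360
Task 1: finishes 61, weight 4, w·C = 244
Task 5: finishes 82, weight 1, w·C = 82
Sum = 55+40+84+512+360+244+82 = 1377.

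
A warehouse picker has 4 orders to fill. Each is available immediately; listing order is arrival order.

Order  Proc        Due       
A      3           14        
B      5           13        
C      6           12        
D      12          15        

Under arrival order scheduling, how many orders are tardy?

FIFO (arrival order): A B C D.
A: 0→3, due 14, tardiness 0
B: 3→8, due 13, tardiness 0
C: 8→14, due 12, tardiness 2
D: 14→26, due 15, tardiness 11
Late orders: 2.

2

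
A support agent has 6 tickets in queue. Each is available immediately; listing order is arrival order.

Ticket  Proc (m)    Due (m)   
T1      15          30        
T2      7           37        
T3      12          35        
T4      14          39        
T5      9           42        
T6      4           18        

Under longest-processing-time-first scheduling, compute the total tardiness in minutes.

77

LPT (decreasing processing time): T1 T4 T3 T5 T2 T6.
T1: 0→15, due 30, tardiness 0
T4: 15→29, due 39, tardiness 0
T3: 29→41, due 35, tardiness 6
T5: 41→50, due 42, tardiness 8
T2: 50→57, due 37, tardiness 20
T6: 57→61, due 18, tardiness 43
Sum = 0+0+6+8+20+43 = 77.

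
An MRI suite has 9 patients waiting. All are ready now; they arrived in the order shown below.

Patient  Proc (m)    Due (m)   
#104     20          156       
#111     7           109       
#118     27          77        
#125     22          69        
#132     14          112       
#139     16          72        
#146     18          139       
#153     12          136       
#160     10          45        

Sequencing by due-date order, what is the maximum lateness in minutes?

EDD (increasing due date): #160 #125 #139 #118 #111 #132 #153 #146 #104.
#160: 0→10, due 45, lateness -35
#125: 10→32, due 69, lateness -37
#139: 32→48, due 72, lateness -24
#118: 48→75, due 77, lateness -2
#111: 75→82, due 109, lateness -27
#132: 82→96, due 112, lateness -16
#153: 96→108, due 136, lateness -28
#146: 108→126, due 139, lateness -13
#104: 126→146, due 156, lateness -10
Maximum = -2.

-2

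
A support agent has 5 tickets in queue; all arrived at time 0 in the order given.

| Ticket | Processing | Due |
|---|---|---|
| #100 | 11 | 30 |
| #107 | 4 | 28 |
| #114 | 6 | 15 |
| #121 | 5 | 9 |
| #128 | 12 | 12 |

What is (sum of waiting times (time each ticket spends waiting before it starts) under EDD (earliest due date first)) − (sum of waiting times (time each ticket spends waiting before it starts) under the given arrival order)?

EDD (increasing due date): #121 #128 #114 #107 #100.
#121: waits 0, runs 0→5
#128: waits 5, runs 5→17
#114: waits 17, runs 17→23
#107: waits 23, runs 23→27
#100: waits 27, runs 27→38
Sum = 0+5+17+23+27 = 72.
FIFO (arrival order): #100 #107 #114 #121 #128.
#100: waits 0, runs 0→11
#107: waits 11, runs 11→15
#114: waits 15, runs 15→21
#121: waits 21, runs 21→26
#128: waits 26, runs 26→38
Sum = 0+11+15+21+26 = 73.
Difference = 72 − 73 = -1.

-1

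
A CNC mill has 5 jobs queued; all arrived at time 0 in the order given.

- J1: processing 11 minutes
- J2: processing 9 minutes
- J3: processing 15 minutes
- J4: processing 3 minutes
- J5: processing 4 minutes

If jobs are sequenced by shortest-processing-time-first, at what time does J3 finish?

SPT (increasing processing time): J4 J5 J2 J1 J3.
J4: 0→3
J5: 3→7
J2: 7→16
J1: 16→27
J3: 27→42

42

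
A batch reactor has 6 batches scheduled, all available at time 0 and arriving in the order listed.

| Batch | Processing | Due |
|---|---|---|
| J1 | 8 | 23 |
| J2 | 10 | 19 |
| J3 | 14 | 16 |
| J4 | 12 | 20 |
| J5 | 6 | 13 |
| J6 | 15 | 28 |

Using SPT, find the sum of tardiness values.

SPT (increasing processing time): J5 J1 J2 J4 J3 J6.
J5: 0→6, due 13, tardiness 0
J1: 6→14, due 23, tardiness 0
J2: 14→24, due 19, tardiness 5
J4: 24→36, due 20, tardiness 16
J3: 36→50, due 16, tardiness 34
J6: 50→65, due 28, tardiness 37
Sum = 0+0+5+16+34+37 = 92.

92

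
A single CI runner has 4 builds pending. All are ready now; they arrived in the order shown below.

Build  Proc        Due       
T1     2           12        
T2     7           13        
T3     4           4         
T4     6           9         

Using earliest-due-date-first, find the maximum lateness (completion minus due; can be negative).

EDD (increasing due date): T3 T4 T1 T2.
T3: 0→4, due 4, lateness 0
T4: 4→10, due 9, lateness 1
T1: 10→12, due 12, lateness 0
T2: 12→19, due 13, lateness 6
Maximum = 6.

6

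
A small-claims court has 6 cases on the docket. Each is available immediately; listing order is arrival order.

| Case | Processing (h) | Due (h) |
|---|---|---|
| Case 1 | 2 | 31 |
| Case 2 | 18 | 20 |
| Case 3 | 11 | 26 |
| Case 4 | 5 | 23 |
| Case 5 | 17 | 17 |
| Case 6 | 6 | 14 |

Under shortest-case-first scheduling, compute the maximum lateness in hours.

SPT (increasing processing time): Case 1 Case 4 Case 6 Case 3 Case 5 Case 2.
Case 1: 0→2, due 31, lateness -29
Case 4: 2→7, due 23, lateness -16
Case 6: 7→13, due 14, lateness -1
Case 3: 13→24, due 26, lateness -2
Case 5: 24→41, due 17, lateness 24
Case 2: 41→59, due 20, lateness 39
Maximum = 39.

39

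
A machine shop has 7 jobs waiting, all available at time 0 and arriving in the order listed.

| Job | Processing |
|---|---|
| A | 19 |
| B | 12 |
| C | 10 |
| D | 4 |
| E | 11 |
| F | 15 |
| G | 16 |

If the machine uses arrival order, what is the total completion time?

FIFO (arrival order): A B C D E F G.
A: 0→19
B: 19→31
C: 31→41
D: 41→45
E: 45→56
F: 56→71
G: 71→87
Sum = 19+31+41+45+56+71+87 = 350.

350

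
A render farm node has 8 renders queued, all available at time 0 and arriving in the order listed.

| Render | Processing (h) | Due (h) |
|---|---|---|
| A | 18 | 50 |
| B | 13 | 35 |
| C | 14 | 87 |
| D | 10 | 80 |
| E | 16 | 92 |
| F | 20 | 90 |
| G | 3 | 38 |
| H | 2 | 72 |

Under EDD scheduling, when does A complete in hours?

34

EDD (increasing due date): B G A H D C F E.
B: 0→13
G: 13→16
A: 16→34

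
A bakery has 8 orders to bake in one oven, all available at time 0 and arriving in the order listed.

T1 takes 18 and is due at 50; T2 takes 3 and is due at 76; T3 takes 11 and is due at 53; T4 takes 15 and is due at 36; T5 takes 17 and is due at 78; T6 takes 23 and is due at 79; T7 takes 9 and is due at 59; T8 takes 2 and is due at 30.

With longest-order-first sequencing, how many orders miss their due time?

5

LPT (decreasing processing time): T6 T1 T5 T4 T3 T7 T2 T8.
T6: 0→23, due 79, tardiness 0
T1: 23→41, due 50, tardiness 0
T5: 41→58, due 78, tardiness 0
T4: 58→73, due 36, tardiness 37
T3: 73→84, due 53, tardiness 31
T7: 84→93, due 59, tardiness 34
T2: 93→96, due 76, tardiness 20
T8: 96→98, due 30, tardiness 68
Late orders: 5.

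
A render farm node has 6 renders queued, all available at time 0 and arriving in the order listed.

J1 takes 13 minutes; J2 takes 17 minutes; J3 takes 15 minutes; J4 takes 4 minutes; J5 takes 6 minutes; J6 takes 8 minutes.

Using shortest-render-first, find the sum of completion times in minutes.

SPT (increasing processing time): J4 J5 J6 J1 J3 J2.
J4: 0→4
J5: 4→10
J6: 10→18
J1: 18→31
J3: 31→46
J2: 46→63
Sum = 4+10+18+31+46+63 = 172.

172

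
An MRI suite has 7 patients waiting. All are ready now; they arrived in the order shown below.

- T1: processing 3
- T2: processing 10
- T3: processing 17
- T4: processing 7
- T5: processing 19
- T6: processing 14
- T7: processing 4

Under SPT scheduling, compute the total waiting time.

141

SPT (increasing processing time): T1 T7 T4 T2 T6 T3 T5.
T1: waits 0, runs 0→3
T7: waits 3, runs 3→7
T4: waits 7, runs 7→14
T2: waits 14, runs 14→24
T6: waits 24, runs 24→38
T3: waits 38, runs 38→55
T5: waits 55, runs 55→74
Sum = 0+3+7+14+24+38+55 = 141.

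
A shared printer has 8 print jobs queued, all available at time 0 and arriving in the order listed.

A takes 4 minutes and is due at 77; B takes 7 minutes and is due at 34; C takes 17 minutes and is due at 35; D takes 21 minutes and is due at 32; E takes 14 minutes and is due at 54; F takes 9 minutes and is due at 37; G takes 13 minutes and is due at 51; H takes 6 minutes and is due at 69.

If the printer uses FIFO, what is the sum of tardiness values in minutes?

117

FIFO (arrival order): A B C D E F G H.
A: 0→4, due 77, tardiness 0
B: 4→11, due 34, tardiness 0
C: 11→28, due 35, tardiness 0
D: 28→49, due 32, tardiness 17
E: 49→63, due 54, tardiness 9
F: 63→72, due 37, tardiness 35
G: 72→85, due 51, tardiness 34
H: 85→91, due 69, tardiness 22
Sum = 0+0+0+17+9+35+34+22 = 117.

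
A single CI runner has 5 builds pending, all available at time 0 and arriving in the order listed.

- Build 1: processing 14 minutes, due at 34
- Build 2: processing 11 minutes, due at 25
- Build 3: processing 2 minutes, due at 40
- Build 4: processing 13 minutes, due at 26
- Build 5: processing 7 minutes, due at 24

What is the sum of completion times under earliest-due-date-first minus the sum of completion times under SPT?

EDD (increasing due date): Build 5 Build 2 Build 4 Build 1 Build 3.
Build 5: 0→7
Build 2: 7→18
Build 4: 18→31
Build 1: 31→45
Build 3: 45→47
Sum = 7+18+31+45+47 = 148.
SPT (increasing processing time): Build 3 Build 5 Build 2 Build 4 Build 1.
Build 3: 0→2
Build 5: 2→9
Build 2: 9→20
Build 4: 20→33
Build 1: 33→47
Sum = 2+9+20+33+47 = 111.
Difference = 148 − 111 = 37.

37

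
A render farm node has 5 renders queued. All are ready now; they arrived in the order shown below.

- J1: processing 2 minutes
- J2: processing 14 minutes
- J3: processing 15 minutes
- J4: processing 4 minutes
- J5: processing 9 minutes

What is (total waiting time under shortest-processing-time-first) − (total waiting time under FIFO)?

-32

SPT (increasing processing time): J1 J4 J5 J2 J3.
J1: waits 0, runs 0→2
J4: waits 2, runs 2→6
J5: waits 6, runs 6→15
J2: waits 15, runs 15→29
J3: waits 29, runs 29→44
Sum = 0+2+6+15+29 = 52.
FIFO (arrival order): J1 J2 J3 J4 J5.
J1: waits 0, runs 0→2
J2: waits 2, runs 2→16
J3: waits 16, runs 16→31
J4: waits 31, runs 31→35
J5: waits 35, runs 35→44
Sum = 0+2+16+31+35 = 84.
Difference = 52 − 84 = -32.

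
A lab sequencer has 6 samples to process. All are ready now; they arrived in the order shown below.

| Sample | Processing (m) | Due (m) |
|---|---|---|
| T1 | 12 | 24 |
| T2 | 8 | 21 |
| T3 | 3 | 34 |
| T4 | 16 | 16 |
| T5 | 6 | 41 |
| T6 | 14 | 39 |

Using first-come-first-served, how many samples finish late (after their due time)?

3

FIFO (arrival order): T1 T2 T3 T4 T5 T6.
T1: 0→12, due 24, tardiness 0
T2: 12→20, due 21, tardiness 0
T3: 20→23, due 34, tardiness 0
T4: 23→39, due 16, tardiness 23
T5: 39→45, due 41, tardiness 4
T6: 45→59, due 39, tardiness 20
Late samples: 3.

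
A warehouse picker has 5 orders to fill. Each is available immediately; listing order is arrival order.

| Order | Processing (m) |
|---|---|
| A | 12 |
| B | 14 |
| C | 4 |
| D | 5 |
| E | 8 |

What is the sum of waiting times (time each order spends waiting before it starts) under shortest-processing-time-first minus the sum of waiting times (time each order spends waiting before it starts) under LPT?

SPT (increasing processing time): C D E A B.
C: waits 0, runs 0→4
D: waits 4, runs 4→9
E: waits 9, runs 9→17
A: waits 17, runs 17→29
B: waits 29, runs 29→43
Sum = 0+4+9+17+29 = 59.
LPT (decreasing processing time): B A E D C.
B: waits 0, runs 0→14
A: waits 14, runs 14→26
E: waits 26, runs 26→34
D: waits 34, runs 34→39
C: waits 39, runs 39→43
Sum = 0+14+26+34+39 = 113.
Difference = 59 − 113 = -54.

-54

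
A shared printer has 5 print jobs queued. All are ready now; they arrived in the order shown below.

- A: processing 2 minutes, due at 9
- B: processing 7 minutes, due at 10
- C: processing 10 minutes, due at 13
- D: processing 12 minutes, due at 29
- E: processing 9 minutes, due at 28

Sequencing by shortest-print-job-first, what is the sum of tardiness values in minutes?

SPT (increasing processing time): A B E C D.
A: 0→2, due 9, tardiness 0
B: 2→9, due 10, tardiness 0
E: 9→18, due 28, tardiness 0
C: 18→28, due 13, tardiness 15
D: 28→40, due 29, tardiness 11
Sum = 0+0+0+15+11 = 26.

26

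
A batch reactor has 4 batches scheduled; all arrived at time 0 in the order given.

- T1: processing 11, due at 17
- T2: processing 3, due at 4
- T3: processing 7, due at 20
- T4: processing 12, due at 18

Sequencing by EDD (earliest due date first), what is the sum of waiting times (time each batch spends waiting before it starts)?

EDD (increasing due date): T2 T1 T4 T3.
T2: waits 0, runs 0→3
T1: waits 3, runs 3→14
T4: waits 14, runs 14→26
T3: waits 26, runs 26→33
Sum = 0+3+14+26 = 43.

43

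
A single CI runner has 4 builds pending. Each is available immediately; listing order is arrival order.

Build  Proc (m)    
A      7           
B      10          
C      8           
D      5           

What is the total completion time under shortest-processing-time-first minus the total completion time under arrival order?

-12

SPT (increasing processing time): D A C B.
D: 0→5
A: 5→12
C: 12→20
B: 20→30
Sum = 5+12+20+30 = 67.
FIFO (arrival order): A B C D.
A: 0→7
B: 7→17
C: 17→25
D: 25→30
Sum = 7+17+25+30 = 79.
Difference = 67 − 79 = -12.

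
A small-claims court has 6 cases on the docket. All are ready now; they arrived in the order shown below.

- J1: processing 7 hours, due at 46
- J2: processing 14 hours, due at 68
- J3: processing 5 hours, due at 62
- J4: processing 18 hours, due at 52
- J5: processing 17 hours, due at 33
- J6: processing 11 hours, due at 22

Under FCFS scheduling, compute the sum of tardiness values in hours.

78

FIFO (arrival order): J1 J2 J3 J4 J5 J6.
J1: 0→7, due 46, tardiness 0
J2: 7→21, due 68, tardiness 0
J3: 21→26, due 62, tardiness 0
J4: 26→44, due 52, tardiness 0
J5: 44→61, due 33, tardiness 28
J6: 61→72, due 22, tardiness 50
Sum = 0+0+0+0+28+50 = 78.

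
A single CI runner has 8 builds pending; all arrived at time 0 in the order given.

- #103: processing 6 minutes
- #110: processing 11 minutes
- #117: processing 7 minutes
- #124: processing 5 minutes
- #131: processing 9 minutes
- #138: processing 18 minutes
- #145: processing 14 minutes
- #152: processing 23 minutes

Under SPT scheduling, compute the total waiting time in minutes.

SPT (increasing processing time): #124 #103 #117 #131 #110 #145 #138 #152.
#124: waits 0, runs 0→5
#103: waits 5, runs 5→11
#117: waits 11, runs 11→18
#131: waits 18, runs 18→27
#110: waits 27, runs 27→38
#145: waits 38, runs 38→52
#138: waits 52, runs 52→70
#152: waits 70, runs 70→93
Sum = 0+5+11+18+27+38+52+70 = 221.

221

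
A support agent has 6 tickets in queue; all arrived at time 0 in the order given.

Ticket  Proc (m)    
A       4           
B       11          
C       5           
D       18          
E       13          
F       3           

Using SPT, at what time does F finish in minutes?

3

SPT (increasing processing time): F A C B E D.
F: 0→3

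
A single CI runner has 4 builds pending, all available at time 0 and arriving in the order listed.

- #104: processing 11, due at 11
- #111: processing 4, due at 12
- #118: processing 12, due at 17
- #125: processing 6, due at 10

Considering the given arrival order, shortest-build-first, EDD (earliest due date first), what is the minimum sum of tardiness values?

FIFO (arrival order): #104 #111 #118 #125.
#104: 0→11, due 11, tardiness 0
#111: 11→15, due 12, tardiness 3
#118: 15→27, due 17, tardiness 10
#125: 27→33, due 10, tardiness 23
Sum = 0+3+10+23 = 36.
SPT (increasing processing time): #111 #125 #104 #118.
#111: 0→4, due 12, tardiness 0
#125: 4→10, due 10, tardiness 0
#104: 10→21, due 11, tardiness 10
#118: 21→33, due 17, tardiness 16
Sum = 0+0+10+16 = 26.
EDD (increasing due date): #125 #104 #111 #118.
#125: 0→6, due 10, tardiness 0
#104: 6→17, due 11, tardiness 6
#111: 17→21, due 12, tardiness 9
#118: 21→33, due 17, tardiness 16
Sum = 0+6+9+16 = 31.
FIFO 36, SPT 26, EDD 31 → minimum 26.

26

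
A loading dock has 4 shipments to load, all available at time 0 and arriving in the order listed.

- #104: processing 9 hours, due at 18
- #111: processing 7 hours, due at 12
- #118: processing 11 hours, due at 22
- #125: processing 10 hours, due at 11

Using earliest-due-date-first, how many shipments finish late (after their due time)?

EDD (increasing due date): #125 #111 #104 #118.
#125: 0→10, due 11, tardiness 0
#111: 10→17, due 12, tardiness 5
#104: 17→26, due 18, tardiness 8
#118: 26→37, due 22, tardiness 15
Late shipments: 3.

3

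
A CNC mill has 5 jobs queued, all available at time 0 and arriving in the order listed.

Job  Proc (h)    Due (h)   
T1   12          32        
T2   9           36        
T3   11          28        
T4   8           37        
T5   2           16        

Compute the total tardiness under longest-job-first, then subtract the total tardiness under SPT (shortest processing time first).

LPT (decreasing processing time): T1 T3 T2 T4 T5.
T1: 0→12, due 32, tardiness 0
T3: 12→23, due 28, tardiness 0
T2: 23→32, due 36, tardiness 0
T4: 32→40, due 37, tardiness 3
T5: 40→42, due 16, tardiness 26
Sum = 0+0+0+3+26 = 29.
SPT (increasing processing time): T5 T4 T2 T3 T1.
T5: 0→2, due 16, tardiness 0
T4: 2→10, due 37, tardiness 0
T2: 10→19, due 36, tardiness 0
T3: 19→30, due 28, tardiness 2
T1: 30→42, due 32, tardiness 10
Sum = 0+0+0+2+10 = 12.
Difference = 29 − 12 = 17.

17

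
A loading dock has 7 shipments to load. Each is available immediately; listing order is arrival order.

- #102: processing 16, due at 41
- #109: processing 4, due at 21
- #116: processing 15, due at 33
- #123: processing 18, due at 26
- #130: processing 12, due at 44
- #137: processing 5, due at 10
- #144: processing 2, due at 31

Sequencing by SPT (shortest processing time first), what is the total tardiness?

SPT (increasing processing time): #144 #109 #137 #130 #116 #102 #123.
#144: 0→2, due 31, tardiness 0
#109: 2→6, due 21, tardiness 0
#137: 6→11, due 10, tardiness 1
#130: 11→23, due 44, tardiness 0
#116: 23→38, due 33, tardiness 5
#102: 38→54, due 41, tardiness 13
#123: 54→72, due 26, tardiness 46
Sum = 0+0+1+0+5+13+46 = 65.

65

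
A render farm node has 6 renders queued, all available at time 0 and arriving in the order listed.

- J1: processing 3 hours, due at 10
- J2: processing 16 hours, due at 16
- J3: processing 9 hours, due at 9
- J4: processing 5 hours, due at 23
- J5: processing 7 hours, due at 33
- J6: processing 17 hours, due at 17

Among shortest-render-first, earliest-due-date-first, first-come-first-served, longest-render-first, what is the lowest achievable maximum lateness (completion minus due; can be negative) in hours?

28

SPT (increasing processing time): J1 J4 J5 J3 J2 J6.
J1: 0→3, due 10, lateness -7
J4: 3→8, due 23, lateness -15
J5: 8→15, due 33, lateness -18
J3: 15→24, due 9, lateness 15
J2: 24→40, due 16, lateness 24
J6: 40→57, due 17, lateness 40
Maximum = 40.
EDD (increasing due date): J3 J1 J2 J6 J4 J5.
J3: 0→9, due 9, lateness 0
J1: 9→12, due 10, lateness 2
J2: 12→28, due 16, lateness 12
J6: 28→45, due 17, lateness 28
J4: 45→50, due 23, lateness 27
J5: 50→57, due 33, lateness 24
Maximum = 28.
FIFO (arrival order): J1 J2 J3 J4 J5 J6.
J1: 0→3, due 10, lateness -7
J2: 3→19, due 16, lateness 3
J3: 19→28, due 9, lateness 19
J4: 28→33, due 23, lateness 10
J5: 33→40, due 33, lateness 7
J6: 40→57, due 17, lateness 40
Maximum = 40.
LPT (decreasing processing time): J6 J2 J3 J5 J4 J1.
J6: 0→17, due 17, lateness 0
J2: 17→33, due 16, lateness 17
J3: 33→42, due 9, lateness 33
J5: 42→49, due 33, lateness 16
J4: 49→54, due 23, lateness 31
J1: 54→57, due 10, lateness 47
Maximum = 47.
SPT 40, EDD 28, FIFO 40, LPT 47 → minimum 28.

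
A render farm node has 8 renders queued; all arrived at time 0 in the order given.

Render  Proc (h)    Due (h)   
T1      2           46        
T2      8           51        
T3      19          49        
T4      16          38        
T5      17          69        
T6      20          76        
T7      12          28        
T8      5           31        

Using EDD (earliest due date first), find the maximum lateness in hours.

23

EDD (increasing due date): T7 T8 T4 T1 T3 T2 T5 T6.
T7: 0→12, due 28, lateness -16
T8: 12→17, due 31, lateness -14
T4: 17→33, due 38, lateness -5
T1: 33→35, due 46, lateness -11
T3: 35→54, due 49, lateness 5
T2: 54→62, due 51, lateness 11
T5: 62→79, due 69, lateness 10
T6: 79→99, due 76, lateness 23
Maximum = 23.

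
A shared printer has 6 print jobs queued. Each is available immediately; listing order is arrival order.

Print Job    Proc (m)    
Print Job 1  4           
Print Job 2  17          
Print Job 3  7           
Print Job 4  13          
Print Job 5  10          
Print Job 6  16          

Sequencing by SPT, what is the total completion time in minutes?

SPT (increasing processing time): Print Job 1 Print Job 3 Print Job 5 Print Job 4 Print Job 6 Print Job 2.
Print Job 1: 0→4
Print Job 3: 4→11
Print Job 5: 11→21
Print Job 4: 21→34
Print Job 6: 34→50
Print Job 2: 50→67
Sum = 4+11+21+34+50+67 = 187.

187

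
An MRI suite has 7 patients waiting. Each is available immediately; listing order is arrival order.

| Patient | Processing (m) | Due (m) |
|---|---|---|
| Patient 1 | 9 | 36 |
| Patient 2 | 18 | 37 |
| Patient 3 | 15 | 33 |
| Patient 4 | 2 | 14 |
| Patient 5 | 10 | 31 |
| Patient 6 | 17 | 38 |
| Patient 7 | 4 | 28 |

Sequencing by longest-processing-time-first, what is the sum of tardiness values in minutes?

185

LPT (decreasing processing time): Patient 2 Patient 6 Patient 3 Patient 5 Patient 1 Patient 7 Patient 4.
Patient 2: 0→18, due 37, tardiness 0
Patient 6: 18→35, due 38, tardiness 0
Patient 3: 35→50, due 33, tardiness 17
Patient 5: 50→60, due 31, tardiness 29
Patient 1: 60→69, due 36, tardiness 33
Patient 7: 69→73, due 28, tardiness 45
Patient 4: 73→75, due 14, tardiness 61
Sum = 0+0+17+29+33+45+61 = 185.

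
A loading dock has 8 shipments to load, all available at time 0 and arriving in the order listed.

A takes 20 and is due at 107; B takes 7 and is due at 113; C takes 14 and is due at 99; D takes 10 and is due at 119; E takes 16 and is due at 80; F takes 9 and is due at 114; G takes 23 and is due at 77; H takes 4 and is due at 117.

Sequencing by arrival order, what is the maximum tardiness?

22

FIFO (arrival order): A B C D E F G H.
A: 0→20, due 107, tardiness 0
B: 20→27, due 113, tardiness 0
C: 27→41, due 99, tardiness 0
D: 41→51, due 119, tardiness 0
E: 51→67, due 80, tardiness 0
F: 67→76, due 114, tardiness 0
G: 76→99, due 77, tardiness 22
H: 99→103, due 117, tardiness 0
Maximum = 22.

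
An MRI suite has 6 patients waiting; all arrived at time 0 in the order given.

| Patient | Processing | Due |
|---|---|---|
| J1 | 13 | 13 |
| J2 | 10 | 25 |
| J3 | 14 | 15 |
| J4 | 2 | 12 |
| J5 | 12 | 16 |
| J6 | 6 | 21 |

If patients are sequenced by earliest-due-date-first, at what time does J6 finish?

EDD (increasing due date): J4 J1 J3 J5 J6 J2.
J4: 0→2
J1: 2→15
J3: 15→29
J5: 29→41
J6: 41→47

47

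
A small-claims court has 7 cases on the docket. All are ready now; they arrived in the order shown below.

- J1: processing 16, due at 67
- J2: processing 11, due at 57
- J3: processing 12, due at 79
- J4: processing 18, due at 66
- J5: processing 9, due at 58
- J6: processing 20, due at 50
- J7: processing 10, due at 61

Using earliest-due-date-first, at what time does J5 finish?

40

EDD (increasing due date): J6 J2 J5 J7 J4 J1 J3.
J6: 0→20
J2: 20→31
J5: 31→40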